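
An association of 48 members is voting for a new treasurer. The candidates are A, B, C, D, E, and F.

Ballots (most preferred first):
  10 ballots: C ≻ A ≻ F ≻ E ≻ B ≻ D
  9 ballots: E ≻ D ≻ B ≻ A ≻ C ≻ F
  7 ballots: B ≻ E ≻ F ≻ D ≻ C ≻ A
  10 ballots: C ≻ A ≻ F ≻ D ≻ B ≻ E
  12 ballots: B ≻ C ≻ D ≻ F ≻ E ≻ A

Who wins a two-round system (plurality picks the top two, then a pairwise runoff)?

B

Round 1 first-place votes: A 0, B 19, C 20, D 0, E 9, F 0. C and B advance.
Runoff: C is ranked above B on 20 ballots, B above C on 28.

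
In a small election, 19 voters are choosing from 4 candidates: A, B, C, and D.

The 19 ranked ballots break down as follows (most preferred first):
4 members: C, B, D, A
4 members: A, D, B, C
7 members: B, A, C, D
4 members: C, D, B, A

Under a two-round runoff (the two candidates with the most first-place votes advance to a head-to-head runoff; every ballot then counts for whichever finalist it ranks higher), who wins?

B

Round 1 first-place votes: A 4, B 7, C 8, D 0. C and B advance.
Runoff: C is ranked above B on 8 ballots, B above C on 11.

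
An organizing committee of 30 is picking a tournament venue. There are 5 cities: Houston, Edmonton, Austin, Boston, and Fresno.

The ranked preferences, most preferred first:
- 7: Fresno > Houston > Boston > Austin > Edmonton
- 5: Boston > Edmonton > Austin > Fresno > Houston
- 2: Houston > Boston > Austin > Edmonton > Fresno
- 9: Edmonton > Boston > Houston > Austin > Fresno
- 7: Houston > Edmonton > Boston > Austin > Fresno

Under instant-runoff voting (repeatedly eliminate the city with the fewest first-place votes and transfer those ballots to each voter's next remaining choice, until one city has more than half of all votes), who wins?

Round 1: Houston 9, Edmonton 9, Austin 0, Boston 5, Fresno 7. Austin eliminated.
Round 2: Houston 9, Edmonton 9, Boston 5, Fresno 7. Boston eliminated.
Round 3: Houston 9, Edmonton 14, Fresno 7. Fresno eliminated.
Round 4: Houston 16, Edmonton 14. Houston has a majority (≥16).

Houston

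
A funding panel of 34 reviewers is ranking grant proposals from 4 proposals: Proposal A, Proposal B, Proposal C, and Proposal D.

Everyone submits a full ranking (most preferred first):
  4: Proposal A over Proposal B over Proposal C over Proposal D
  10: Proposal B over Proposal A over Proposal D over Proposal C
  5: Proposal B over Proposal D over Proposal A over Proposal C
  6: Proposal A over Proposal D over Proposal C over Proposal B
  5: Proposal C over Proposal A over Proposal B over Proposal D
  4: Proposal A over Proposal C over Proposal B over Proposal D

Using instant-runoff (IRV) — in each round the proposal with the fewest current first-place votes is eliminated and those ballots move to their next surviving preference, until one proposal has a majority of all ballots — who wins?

Round 1: Proposal A 14, Proposal B 15, Proposal C 5, Proposal D 0. Proposal D eliminated.
Round 2: Proposal A 14, Proposal B 15, Proposal C 5. Proposal C eliminated.
Round 3: Proposal A 19, Proposal B 15. Proposal A has a majority (≥18).

Proposal A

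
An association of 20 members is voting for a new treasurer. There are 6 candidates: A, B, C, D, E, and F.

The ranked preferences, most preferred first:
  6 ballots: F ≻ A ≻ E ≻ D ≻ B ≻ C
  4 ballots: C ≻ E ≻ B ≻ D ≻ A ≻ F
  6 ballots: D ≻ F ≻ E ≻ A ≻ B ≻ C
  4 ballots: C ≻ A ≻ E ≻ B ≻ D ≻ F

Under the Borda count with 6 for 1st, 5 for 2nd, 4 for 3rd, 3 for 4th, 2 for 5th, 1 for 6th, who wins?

E

A: 6×5 + 4×2 + 6×3 + 4×5 = 76
B: 6×2 + 4×4 + 6×2 + 4×3 = 52
C: 6×1 + 4×6 + 6×1 + 4×6 = 60
D: 6×3 + 4×3 + 6×6 + 4×2 = 74
E: 6×4 + 4×5 + 6×4 + 4×4 = 84
F: 6×6 + 4×1 + 6×5 + 4×1 = 74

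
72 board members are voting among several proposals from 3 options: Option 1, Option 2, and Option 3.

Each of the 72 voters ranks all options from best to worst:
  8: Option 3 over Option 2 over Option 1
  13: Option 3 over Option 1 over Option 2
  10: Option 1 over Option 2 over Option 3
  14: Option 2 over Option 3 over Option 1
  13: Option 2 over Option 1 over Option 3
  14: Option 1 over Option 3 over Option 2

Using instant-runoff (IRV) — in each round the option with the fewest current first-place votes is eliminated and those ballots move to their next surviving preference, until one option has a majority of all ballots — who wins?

Option 1

Round 1: Option 1 24, Option 2 27, Option 3 21. Option 3 eliminated.
Round 2: Option 1 37, Option 2 35. Option 1 has a majority (≥37).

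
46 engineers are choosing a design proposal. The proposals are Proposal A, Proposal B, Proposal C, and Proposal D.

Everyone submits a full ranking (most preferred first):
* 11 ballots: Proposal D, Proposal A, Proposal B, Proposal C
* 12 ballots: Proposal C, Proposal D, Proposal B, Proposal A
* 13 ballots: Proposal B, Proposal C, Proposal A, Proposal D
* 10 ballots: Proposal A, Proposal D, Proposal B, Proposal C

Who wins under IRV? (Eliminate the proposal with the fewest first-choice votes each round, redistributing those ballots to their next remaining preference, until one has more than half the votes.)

Round 1: Proposal A 10, Proposal B 13, Proposal C 12, Proposal D 11. Proposal A eliminated.
Round 2: Proposal B 13, Proposal C 12, Proposal D 21. Proposal C eliminated.
Round 3: Proposal B 13, Proposal D 33. Proposal D has a majority (≥24).

Proposal D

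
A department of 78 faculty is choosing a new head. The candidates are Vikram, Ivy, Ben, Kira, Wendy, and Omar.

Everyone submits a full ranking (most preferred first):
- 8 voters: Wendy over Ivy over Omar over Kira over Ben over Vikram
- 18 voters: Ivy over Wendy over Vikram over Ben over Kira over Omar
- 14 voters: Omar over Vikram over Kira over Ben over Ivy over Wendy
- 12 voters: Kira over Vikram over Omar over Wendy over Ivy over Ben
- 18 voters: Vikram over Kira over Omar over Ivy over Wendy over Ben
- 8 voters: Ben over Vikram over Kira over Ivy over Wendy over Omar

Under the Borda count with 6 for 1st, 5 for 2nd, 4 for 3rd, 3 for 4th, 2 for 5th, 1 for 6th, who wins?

Vikram: 8×1 + 18×4 + 14×5 + 12×5 + 18×6 + 8×5 = 358
Ivy: 8×5 + 18×6 + 14×2 + 12×2 + 18×3 + 8×3 = 278
Ben: 8×2 + 18×3 + 14×3 + 12×1 + 18×1 + 8×6 = 190
Kira: 8×3 + 18×2 + 14×4 + 12×6 + 18×5 + 8×4 = 310
Wendy: 8×6 + 18×5 + 14×1 + 12×3 + 18×2 + 8×2 = 240
Omar: 8×4 + 18×1 + 14×6 + 12×4 + 18×4 + 8×1 = 262

Vikram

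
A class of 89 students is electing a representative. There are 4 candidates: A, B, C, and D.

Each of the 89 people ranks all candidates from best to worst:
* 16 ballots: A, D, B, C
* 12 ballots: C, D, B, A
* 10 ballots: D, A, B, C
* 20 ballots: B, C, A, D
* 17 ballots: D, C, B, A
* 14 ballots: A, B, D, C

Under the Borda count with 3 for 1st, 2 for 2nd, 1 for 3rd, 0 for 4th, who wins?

D

A: 16×3 + 12×0 + 10×2 + 20×1 + 17×0 + 14×3 = 130
B: 16×1 + 12×1 + 10×1 + 20×3 + 17×1 + 14×2 = 143
C: 16×0 + 12×3 + 10×0 + 20×2 + 17×2 + 14×0 = 110
D: 16×2 + 12×2 + 10×3 + 20×0 + 17×3 + 14×1 = 151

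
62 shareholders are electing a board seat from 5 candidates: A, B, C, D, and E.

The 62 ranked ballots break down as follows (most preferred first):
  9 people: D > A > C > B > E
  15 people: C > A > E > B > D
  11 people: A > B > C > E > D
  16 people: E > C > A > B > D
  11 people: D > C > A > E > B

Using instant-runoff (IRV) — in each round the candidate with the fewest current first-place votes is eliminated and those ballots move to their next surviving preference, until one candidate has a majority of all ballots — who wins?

C

Round 1: A 11, B 0, C 15, D 20, E 16. B eliminated.
Round 2: A 11, C 15, D 20, E 16. A eliminated.
Round 3: C 26, D 20, E 16. E eliminated.
Round 4: C 42, D 20. C has a majority (≥32).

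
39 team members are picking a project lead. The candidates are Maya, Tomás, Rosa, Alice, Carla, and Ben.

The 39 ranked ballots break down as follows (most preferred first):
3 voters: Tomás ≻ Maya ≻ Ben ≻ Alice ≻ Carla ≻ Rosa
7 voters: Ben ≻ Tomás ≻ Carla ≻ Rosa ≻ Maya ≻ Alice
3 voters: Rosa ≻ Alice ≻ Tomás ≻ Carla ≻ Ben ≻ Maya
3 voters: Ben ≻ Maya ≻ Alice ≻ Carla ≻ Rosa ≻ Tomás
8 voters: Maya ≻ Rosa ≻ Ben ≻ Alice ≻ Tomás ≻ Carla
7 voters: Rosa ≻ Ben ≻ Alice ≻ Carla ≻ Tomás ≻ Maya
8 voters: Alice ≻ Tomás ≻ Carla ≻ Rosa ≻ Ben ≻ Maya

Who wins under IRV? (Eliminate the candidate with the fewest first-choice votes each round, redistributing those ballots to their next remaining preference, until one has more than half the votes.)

Round 1: Maya 8, Tomás 3, Rosa 10, Alice 8, Carla 0, Ben 10. Carla eliminated.
Round 2: Maya 8, Tomás 3, Rosa 10, Alice 8, Ben 10. Tomás eliminated.
Round 3: Maya 11, Rosa 10, Alice 8, Ben 10. Alice eliminated.
Round 4: Maya 11, Rosa 18, Ben 10. Ben eliminated.
Round 5: Maya 14, Rosa 25. Rosa has a majority (≥20).

Rosa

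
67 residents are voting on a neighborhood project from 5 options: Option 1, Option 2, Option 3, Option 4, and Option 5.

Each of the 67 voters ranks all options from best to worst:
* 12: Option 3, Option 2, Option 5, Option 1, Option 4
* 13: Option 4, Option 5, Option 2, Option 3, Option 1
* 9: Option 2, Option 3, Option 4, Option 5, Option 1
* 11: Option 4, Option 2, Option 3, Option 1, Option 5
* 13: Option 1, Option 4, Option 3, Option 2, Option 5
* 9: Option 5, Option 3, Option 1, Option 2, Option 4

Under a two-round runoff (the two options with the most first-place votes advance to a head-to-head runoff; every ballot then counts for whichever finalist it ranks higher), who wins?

Round 1 first-place votes: Option 1 13, Option 2 9, Option 3 12, Option 4 24, Option 5 9. Option 4 and Option 1 advance.
Runoff: Option 4 is ranked above Option 1 on 33 ballots, Option 1 above Option 4 on 34.

Option 1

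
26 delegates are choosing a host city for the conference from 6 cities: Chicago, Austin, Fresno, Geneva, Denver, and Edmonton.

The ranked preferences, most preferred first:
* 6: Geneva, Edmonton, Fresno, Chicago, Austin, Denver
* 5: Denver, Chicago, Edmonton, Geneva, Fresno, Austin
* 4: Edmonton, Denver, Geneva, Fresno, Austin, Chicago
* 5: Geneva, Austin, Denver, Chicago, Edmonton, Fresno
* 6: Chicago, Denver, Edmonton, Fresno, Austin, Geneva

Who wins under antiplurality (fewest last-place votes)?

Edmonton

Last-place votes: Chicago 4, Austin 5, Fresno 5, Geneva 6, Denver 6, Edmonton 0.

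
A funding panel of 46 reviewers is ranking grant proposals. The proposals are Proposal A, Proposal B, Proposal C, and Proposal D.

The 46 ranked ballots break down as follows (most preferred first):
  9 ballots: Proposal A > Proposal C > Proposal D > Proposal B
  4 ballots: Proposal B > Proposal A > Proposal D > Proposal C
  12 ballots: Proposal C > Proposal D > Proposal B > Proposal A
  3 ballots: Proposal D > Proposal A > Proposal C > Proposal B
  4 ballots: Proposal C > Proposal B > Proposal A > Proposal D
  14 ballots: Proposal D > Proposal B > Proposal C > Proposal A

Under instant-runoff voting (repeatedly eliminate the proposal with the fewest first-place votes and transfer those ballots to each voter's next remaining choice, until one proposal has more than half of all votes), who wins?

Proposal C

Round 1: Proposal A 9, Proposal B 4, Proposal C 16, Proposal D 17. Proposal B eliminated.
Round 2: Proposal A 13, Proposal C 16, Proposal D 17. Proposal A eliminated.
Round 3: Proposal C 25, Proposal D 21. Proposal C has a majority (≥24).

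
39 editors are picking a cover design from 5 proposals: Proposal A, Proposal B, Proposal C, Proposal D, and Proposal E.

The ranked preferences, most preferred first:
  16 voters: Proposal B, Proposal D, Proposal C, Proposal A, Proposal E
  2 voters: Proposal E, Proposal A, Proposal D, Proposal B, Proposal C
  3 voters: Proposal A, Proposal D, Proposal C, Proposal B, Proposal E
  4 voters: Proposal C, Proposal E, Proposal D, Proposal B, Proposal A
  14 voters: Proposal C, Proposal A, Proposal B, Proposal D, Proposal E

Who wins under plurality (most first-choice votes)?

Proposal C

First-place votes: Proposal A 3, Proposal B 16, Proposal C 18, Proposal D 0, Proposal E 2.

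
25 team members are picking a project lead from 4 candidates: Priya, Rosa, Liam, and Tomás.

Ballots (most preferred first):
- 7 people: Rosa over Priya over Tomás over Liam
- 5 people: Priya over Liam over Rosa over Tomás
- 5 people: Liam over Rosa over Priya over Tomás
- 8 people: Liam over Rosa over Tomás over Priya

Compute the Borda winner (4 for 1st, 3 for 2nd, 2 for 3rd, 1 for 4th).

Priya: 7×3 + 5×4 + 5×2 + 8×1 = 59
Rosa: 7×4 + 5×2 + 5×3 + 8×3 = 77
Liam: 7×1 + 5×3 + 5×4 + 8×4 = 74
Tomás: 7×2 + 5×1 + 5×1 + 8×2 = 40

Rosa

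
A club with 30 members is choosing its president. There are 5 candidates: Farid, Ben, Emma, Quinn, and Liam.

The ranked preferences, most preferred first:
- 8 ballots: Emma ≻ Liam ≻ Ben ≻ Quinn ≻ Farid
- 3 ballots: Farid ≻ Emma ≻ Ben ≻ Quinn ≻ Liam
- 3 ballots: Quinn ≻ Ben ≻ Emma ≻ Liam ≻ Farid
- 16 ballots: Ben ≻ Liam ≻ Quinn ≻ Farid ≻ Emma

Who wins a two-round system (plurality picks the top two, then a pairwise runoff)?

Round 1 first-place votes: Farid 3, Ben 16, Emma 8, Quinn 3, Liam 0. Ben and Emma advance.
Runoff: Ben is ranked above Emma on 19 ballots, Emma above Ben on 11.

Ben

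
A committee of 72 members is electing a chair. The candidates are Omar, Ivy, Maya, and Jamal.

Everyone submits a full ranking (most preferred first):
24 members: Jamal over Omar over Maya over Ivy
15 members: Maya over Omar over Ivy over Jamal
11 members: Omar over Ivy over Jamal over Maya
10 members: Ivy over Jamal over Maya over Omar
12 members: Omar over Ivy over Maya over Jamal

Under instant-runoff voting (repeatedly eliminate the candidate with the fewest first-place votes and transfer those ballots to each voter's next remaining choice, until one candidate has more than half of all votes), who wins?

Round 1: Omar 23, Ivy 10, Maya 15, Jamal 24. Ivy eliminated.
Round 2: Omar 23, Maya 15, Jamal 34. Maya eliminated.
Round 3: Omar 38, Jamal 34. Omar has a majority (≥37).

Omar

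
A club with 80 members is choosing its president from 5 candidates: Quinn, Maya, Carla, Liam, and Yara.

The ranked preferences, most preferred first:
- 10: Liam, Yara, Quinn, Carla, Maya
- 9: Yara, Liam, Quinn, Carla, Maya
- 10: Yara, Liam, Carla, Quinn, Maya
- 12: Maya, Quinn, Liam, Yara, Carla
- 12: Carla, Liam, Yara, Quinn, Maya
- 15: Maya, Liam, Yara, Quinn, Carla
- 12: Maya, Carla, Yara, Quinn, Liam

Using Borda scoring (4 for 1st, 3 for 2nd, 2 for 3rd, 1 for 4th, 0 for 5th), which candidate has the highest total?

Liam

Quinn: 10×2 + 9×2 + 10×1 + 12×3 + 12×1 + 15×1 + 12×1 = 123
Maya: 10×0 + 9×0 + 10×0 + 12×4 + 12×0 + 15×4 + 12×4 = 156
Carla: 10×1 + 9×1 + 10×2 + 12×0 + 12×4 + 15×0 + 12×3 = 123
Liam: 10×4 + 9×3 + 10×3 + 12×2 + 12×3 + 15×3 + 12×0 = 202
Yara: 10×3 + 9×4 + 10×4 + 12×1 + 12×2 + 15×2 + 12×2 = 196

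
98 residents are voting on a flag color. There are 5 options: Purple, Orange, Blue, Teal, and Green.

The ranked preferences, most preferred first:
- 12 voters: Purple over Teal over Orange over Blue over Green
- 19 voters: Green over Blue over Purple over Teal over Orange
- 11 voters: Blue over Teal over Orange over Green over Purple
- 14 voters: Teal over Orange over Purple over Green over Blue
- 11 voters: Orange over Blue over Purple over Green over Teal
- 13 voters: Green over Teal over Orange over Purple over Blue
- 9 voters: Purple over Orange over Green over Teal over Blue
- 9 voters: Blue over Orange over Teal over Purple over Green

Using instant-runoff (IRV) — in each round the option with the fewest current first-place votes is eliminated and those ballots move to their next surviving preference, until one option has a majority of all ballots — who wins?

Round 1: Purple 21, Orange 11, Blue 20, Teal 14, Green 32. Orange eliminated.
Round 2: Purple 21, Blue 31, Teal 14, Green 32. Teal eliminated.
Round 3: Purple 35, Blue 31, Green 32. Blue eliminated.
Round 4: Purple 55, Green 43. Purple has a majority (≥50).

Purple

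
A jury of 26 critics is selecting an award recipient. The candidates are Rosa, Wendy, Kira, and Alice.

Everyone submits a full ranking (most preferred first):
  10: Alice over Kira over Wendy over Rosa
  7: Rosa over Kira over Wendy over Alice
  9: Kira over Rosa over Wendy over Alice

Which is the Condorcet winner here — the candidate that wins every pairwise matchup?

Kira

Kira vs Rosa: 19–7
Kira vs Wendy: 26–0
Kira vs Alice: 16–10
Kira beats every other candidate.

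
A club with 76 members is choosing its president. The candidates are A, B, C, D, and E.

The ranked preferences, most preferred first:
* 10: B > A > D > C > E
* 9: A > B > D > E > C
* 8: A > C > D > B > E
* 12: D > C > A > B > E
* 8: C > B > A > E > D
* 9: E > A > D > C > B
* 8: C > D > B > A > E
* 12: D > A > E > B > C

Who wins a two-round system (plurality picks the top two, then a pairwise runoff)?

A

Round 1 first-place votes: A 17, B 10, C 16, D 24, E 9. D and A advance.
Runoff: D is ranked above A on 32 ballots, A above D on 44.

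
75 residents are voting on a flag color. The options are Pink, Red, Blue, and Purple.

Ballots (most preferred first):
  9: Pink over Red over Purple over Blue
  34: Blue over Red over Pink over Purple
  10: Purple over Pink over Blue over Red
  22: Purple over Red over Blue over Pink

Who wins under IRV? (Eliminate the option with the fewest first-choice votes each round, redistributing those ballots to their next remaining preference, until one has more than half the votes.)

Round 1: Pink 9, Red 0, Blue 34, Purple 32. Red eliminated.
Round 2: Pink 9, Blue 34, Purple 32. Pink eliminated.
Round 3: Blue 34, Purple 41. Purple has a majority (≥38).

Purple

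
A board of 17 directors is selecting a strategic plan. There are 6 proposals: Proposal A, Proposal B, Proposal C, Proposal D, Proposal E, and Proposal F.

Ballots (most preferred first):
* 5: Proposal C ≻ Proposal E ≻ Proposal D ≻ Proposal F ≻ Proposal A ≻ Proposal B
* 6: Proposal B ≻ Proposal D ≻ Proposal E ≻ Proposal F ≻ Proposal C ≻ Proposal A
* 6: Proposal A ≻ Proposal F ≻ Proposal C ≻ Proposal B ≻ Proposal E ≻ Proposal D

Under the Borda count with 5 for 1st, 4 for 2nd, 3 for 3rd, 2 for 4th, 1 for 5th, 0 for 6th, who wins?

Proposal C

Proposal A: 5×1 + 6×0 + 6×5 = 35
Proposal B: 5×0 + 6×5 + 6×2 = 42
Proposal C: 5×5 + 6×1 + 6×3 = 49
Proposal D: 5×3 + 6×4 + 6×0 = 39
Proposal E: 5×4 + 6×3 + 6×1 = 44
Proposal F: 5×2 + 6×2 + 6×4 = 46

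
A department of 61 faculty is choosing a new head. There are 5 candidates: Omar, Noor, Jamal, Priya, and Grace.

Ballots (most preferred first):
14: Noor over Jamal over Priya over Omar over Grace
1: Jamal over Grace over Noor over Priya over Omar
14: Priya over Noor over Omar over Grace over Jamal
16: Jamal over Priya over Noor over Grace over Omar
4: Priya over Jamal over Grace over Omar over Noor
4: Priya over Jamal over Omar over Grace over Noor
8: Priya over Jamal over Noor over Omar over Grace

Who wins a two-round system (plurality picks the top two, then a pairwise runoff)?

Jamal

Round 1 first-place votes: Omar 0, Noor 14, Jamal 17, Priya 30, Grace 0. Priya and Jamal advance.
Runoff: Priya is ranked above Jamal on 30 ballots, Jamal above Priya on 31.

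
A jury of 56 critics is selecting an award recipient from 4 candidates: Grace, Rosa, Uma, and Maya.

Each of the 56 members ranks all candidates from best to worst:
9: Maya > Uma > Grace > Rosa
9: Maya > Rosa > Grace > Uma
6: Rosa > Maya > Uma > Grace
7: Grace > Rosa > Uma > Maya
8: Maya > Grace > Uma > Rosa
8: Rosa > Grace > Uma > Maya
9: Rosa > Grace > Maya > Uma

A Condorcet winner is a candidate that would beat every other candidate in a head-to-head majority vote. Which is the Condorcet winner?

Rosa

Rosa vs Grace: 32–24
Rosa vs Uma: 39–17
Rosa vs Maya: 30–26
Rosa beats every other candidate.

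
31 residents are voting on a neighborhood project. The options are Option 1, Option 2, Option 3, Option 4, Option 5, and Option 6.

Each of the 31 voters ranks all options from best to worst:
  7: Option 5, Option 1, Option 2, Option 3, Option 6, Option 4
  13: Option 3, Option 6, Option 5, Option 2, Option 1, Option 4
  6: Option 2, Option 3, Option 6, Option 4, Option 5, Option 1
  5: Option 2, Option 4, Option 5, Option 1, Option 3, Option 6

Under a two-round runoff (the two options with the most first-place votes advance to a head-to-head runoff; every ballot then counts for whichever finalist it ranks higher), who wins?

Round 1 first-place votes: Option 1 0, Option 2 11, Option 3 13, Option 4 0, Option 5 7, Option 6 0. Option 3 and Option 2 advance.
Runoff: Option 3 is ranked above Option 2 on 13 ballots, Option 2 above Option 3 on 18.

Option 2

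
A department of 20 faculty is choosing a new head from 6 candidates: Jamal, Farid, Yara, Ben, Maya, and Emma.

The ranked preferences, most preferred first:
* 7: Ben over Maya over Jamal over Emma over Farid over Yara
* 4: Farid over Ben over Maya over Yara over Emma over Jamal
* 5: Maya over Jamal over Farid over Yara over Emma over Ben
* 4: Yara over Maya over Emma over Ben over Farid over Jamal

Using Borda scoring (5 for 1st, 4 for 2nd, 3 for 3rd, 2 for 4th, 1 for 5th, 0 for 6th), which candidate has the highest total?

Jamal: 7×3 + 4×0 + 5×4 + 4×0 = 41
Farid: 7×1 + 4×5 + 5×3 + 4×1 = 46
Yara: 7×0 + 4×2 + 5×2 + 4×5 = 38
Ben: 7×5 + 4×4 + 5×0 + 4×2 = 59
Maya: 7×4 + 4×3 + 5×5 + 4×4 = 81
Emma: 7×2 + 4×1 + 5×1 + 4×3 = 35

Maya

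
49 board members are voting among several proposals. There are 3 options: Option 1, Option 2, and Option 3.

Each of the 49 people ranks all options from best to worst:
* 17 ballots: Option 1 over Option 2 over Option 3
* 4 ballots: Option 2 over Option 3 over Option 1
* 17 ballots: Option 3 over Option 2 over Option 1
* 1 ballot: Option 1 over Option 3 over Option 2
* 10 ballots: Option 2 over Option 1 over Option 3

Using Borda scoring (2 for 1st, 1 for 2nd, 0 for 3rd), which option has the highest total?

Option 2

Option 1: 17×2 + 4×0 + 17×0 + 1×2 + 10×1 = 46
Option 2: 17×1 + 4×2 + 17×1 + 1×0 + 10×2 = 62
Option 3: 17×0 + 4×1 + 17×2 + 1×1 + 10×0 = 39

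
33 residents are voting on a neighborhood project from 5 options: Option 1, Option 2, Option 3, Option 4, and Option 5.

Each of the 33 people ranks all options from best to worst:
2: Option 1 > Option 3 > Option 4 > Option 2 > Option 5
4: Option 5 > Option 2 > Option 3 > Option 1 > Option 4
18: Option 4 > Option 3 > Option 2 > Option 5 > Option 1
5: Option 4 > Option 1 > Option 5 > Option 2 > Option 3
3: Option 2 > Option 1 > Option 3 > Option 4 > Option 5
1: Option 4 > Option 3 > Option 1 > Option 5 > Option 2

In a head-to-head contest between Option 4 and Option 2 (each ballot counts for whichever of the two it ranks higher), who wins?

Option 4 is ranked above Option 2 on 26 ballots; Option 2 above Option 4 on 7.

Option 4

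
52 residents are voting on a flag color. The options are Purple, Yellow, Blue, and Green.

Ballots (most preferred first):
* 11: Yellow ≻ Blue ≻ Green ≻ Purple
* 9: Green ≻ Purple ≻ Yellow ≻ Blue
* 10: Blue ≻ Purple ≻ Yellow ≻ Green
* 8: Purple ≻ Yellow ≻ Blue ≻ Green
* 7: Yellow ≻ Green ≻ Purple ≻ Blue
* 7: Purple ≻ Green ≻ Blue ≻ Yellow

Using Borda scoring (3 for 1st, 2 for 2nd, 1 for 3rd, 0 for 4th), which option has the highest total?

Purple: 11×0 + 9×2 + 10×2 + 8×3 + 7×1 + 7×3 = 90
Yellow: 11×3 + 9×1 + 10×1 + 8×2 + 7×3 + 7×0 = 89
Blue: 11×2 + 9×0 + 10×3 + 8×1 + 7×0 + 7×1 = 67
Green: 11×1 + 9×3 + 10×0 + 8×0 + 7×2 + 7×2 = 66

Purple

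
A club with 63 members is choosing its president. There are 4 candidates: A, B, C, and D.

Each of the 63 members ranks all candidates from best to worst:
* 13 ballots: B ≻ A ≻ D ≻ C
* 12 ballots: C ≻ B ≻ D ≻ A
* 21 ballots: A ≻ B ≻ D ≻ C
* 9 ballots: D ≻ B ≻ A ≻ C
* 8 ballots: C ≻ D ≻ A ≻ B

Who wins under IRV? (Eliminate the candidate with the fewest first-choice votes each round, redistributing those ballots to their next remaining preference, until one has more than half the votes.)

B

Round 1: A 21, B 13, C 20, D 9. D eliminated.
Round 2: A 21, B 22, C 20. C eliminated.
Round 3: A 29, B 34. B has a majority (≥32).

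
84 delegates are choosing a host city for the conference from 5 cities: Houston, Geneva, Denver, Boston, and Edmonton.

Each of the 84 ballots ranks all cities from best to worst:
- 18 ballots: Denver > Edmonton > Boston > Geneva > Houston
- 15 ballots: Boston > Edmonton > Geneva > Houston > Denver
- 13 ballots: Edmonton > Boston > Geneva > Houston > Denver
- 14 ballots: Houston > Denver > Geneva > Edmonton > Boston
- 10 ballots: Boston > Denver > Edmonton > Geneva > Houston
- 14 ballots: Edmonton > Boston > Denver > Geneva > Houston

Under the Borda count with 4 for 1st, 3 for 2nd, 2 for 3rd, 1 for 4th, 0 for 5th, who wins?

Edmonton

Houston: 18×0 + 15×1 + 13×1 + 14×4 + 10×0 + 14×0 = 84
Geneva: 18×1 + 15×2 + 13×2 + 14×2 + 10×1 + 14×1 = 126
Denver: 18×4 + 15×0 + 13×0 + 14×3 + 10×3 + 14×2 = 172
Boston: 18×2 + 15×4 + 13×3 + 14×0 + 10×4 + 14×3 = 217
Edmonton: 18×3 + 15×3 + 13×4 + 14×1 + 10×2 + 14×4 = 241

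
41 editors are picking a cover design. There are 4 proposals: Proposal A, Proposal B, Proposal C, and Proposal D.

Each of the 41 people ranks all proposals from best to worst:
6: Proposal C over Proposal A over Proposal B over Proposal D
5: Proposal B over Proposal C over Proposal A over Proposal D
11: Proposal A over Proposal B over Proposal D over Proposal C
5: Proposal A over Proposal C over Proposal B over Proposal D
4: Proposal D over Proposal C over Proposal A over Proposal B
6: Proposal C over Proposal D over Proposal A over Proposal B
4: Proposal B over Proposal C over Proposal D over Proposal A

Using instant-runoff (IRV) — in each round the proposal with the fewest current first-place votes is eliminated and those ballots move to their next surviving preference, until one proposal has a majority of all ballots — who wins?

Round 1: Proposal A 16, Proposal B 9, Proposal C 12, Proposal D 4. Proposal D eliminated.
Round 2: Proposal A 16, Proposal B 9, Proposal C 16. Proposal B eliminated.
Round 3: Proposal A 16, Proposal C 25. Proposal C has a majority (≥21).

Proposal C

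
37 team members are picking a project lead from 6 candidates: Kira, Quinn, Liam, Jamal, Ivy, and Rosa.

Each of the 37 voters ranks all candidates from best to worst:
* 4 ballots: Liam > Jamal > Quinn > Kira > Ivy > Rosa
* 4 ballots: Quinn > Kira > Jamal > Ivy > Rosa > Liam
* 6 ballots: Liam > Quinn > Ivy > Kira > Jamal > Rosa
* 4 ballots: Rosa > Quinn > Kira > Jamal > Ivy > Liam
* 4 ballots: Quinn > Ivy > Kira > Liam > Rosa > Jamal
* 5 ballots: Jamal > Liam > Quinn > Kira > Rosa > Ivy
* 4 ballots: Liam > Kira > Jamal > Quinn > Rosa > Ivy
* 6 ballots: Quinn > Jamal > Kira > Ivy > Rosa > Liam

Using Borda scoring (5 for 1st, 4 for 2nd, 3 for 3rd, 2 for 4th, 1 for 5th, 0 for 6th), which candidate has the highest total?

Kira: 4×2 + 4×4 + 6×2 + 4×3 + 4×3 + 5×2 + 4×4 + 6×3 = 104
Quinn: 4×3 + 4×5 + 6×4 + 4×4 + 4×5 + 5×3 + 4×2 + 6×5 = 145
Liam: 4×5 + 4×0 + 6×5 + 4×0 + 4×2 + 5×4 + 4×5 + 6×0 = 98
Jamal: 4×4 + 4×3 + 6×1 + 4×2 + 4×0 + 5×5 + 4×3 + 6×4 = 103
Ivy: 4×1 + 4×2 + 6×3 + 4×1 + 4×4 + 5×0 + 4×0 + 6×2 = 62
Rosa: 4×0 + 4×1 + 6×0 + 4×5 + 4×1 + 5×1 + 4×1 + 6×1 = 43

Quinn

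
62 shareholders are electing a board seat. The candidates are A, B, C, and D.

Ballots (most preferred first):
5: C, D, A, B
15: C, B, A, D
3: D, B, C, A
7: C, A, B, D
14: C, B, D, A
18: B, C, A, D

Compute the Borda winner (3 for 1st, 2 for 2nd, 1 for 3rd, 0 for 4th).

A: 5×1 + 15×1 + 3×0 + 7×2 + 14×0 + 18×1 = 52
B: 5×0 + 15×2 + 3×2 + 7×1 + 14×2 + 18×3 = 125
C: 5×3 + 15×3 + 3×1 + 7×3 + 14×3 + 18×2 = 162
D: 5×2 + 15×0 + 3×3 + 7×0 + 14×1 + 18×0 = 33

C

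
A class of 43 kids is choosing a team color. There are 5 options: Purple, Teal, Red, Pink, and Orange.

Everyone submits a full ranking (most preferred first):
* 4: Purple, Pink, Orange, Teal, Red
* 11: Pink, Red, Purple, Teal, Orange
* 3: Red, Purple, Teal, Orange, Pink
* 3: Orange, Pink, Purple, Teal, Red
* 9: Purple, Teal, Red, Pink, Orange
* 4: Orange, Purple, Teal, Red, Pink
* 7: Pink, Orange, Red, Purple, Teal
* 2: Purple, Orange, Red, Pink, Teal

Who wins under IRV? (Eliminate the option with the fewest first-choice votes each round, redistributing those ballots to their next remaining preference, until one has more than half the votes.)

Purple

Round 1: Purple 15, Teal 0, Red 3, Pink 18, Orange 7. Teal eliminated.
Round 2: Purple 15, Red 3, Pink 18, Orange 7. Red eliminated.
Round 3: Purple 18, Pink 18, Orange 7. Orange eliminated.
Round 4: Purple 22, Pink 21. Purple has a majority (≥22).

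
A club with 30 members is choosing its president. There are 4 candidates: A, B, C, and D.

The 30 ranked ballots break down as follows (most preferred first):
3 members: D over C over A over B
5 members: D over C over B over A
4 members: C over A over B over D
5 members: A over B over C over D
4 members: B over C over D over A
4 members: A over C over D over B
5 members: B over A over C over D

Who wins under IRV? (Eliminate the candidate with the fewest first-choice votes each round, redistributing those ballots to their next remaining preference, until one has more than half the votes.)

Round 1: A 9, B 9, C 4, D 8. C eliminated.
Round 2: A 13, B 9, D 8. D eliminated.
Round 3: A 16, B 14. A has a majority (≥16).

A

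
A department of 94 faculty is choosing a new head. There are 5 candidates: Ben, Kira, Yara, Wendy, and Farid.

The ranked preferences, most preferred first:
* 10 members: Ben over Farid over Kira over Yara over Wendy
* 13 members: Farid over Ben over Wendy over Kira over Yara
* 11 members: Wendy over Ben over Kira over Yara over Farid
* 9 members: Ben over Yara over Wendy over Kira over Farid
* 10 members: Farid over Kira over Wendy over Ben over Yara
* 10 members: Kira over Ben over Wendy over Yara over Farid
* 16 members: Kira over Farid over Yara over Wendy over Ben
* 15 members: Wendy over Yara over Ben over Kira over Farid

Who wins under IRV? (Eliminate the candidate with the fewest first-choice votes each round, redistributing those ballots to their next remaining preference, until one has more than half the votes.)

Farid

Round 1: Ben 19, Kira 26, Yara 0, Wendy 26, Farid 23. Yara eliminated.
Round 2: Ben 19, Kira 26, Wendy 26, Farid 23. Ben eliminated.
Round 3: Kira 26, Wendy 35, Farid 33. Kira eliminated.
Round 4: Wendy 45, Farid 49. Farid has a majority (≥48).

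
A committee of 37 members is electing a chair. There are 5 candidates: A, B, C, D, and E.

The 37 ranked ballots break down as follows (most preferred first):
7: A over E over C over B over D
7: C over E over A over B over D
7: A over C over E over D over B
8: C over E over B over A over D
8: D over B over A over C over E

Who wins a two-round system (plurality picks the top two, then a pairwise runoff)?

A

Round 1 first-place votes: A 14, B 0, C 15, D 8, E 0. C and A advance.
Runoff: C is ranked above A on 15 ballots, A above C on 22.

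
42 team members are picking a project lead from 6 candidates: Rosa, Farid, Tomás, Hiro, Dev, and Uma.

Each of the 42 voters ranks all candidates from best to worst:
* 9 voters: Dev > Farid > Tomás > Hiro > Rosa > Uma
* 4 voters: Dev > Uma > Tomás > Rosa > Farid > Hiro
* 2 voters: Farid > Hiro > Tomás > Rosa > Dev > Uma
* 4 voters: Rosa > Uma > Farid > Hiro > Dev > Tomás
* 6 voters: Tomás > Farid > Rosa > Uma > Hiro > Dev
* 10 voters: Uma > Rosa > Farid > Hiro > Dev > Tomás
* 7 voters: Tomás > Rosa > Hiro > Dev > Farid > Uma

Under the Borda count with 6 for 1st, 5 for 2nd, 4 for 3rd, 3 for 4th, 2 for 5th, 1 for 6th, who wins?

Rosa: 9×2 + 4×3 + 2×3 + 4×6 + 6×4 + 10×5 + 7×5 = 169
Farid: 9×5 + 4×2 + 2×6 + 4×4 + 6×5 + 10×4 + 7×2 = 165
Tomás: 9×4 + 4×4 + 2×4 + 4×1 + 6×6 + 10×1 + 7×6 = 152
Hiro: 9×3 + 4×1 + 2×5 + 4×3 + 6×2 + 10×3 + 7×4 = 123
Dev: 9×6 + 4×6 + 2×2 + 4×2 + 6×1 + 10×2 + 7×3 = 137
Uma: 9×1 + 4×5 + 2×1 + 4×5 + 6×3 + 10×6 + 7×1 = 136

Rosa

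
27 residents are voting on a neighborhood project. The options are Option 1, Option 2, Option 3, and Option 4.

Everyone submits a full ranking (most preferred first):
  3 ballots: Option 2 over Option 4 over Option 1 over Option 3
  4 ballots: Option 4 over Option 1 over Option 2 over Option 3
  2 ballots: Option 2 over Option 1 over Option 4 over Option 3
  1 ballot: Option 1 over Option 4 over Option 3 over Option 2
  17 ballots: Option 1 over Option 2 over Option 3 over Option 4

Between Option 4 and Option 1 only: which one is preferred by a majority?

Option 4 is ranked above Option 1 on 7 ballots; Option 1 above Option 4 on 20.

Option 1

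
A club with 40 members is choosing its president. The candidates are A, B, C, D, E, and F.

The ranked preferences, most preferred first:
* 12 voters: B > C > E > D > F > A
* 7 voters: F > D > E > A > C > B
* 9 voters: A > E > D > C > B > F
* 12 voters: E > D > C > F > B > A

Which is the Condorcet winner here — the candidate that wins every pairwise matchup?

E vs A: 31–9
E vs B: 28–12
E vs C: 28–12
E vs D: 33–7
E vs F: 33–7
E beats every other candidate.

E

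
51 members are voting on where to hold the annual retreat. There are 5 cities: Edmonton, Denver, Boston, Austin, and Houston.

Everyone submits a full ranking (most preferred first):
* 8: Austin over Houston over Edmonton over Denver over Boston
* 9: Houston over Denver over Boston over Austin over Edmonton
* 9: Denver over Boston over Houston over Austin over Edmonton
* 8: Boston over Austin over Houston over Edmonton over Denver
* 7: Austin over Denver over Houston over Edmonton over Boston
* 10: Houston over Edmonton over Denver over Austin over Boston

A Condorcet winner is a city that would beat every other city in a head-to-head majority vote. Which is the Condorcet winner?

Houston

Houston vs Edmonton: 51–0
Houston vs Denver: 35–16
Houston vs Boston: 34–17
Houston vs Austin: 28–23
Houston beats every other city.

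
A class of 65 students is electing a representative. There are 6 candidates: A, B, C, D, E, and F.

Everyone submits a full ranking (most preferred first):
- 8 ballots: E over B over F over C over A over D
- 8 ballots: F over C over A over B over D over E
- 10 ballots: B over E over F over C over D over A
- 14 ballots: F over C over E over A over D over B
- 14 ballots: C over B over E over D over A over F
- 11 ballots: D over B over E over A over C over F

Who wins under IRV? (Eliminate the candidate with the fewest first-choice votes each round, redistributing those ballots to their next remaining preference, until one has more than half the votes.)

Round 1: A 0, B 10, C 14, D 11, E 8, F 22. A eliminated.
Round 2: B 10, C 14, D 11, E 8, F 22. E eliminated.
Round 3: B 18, C 14, D 11, F 22. D eliminated.
Round 4: B 29, C 14, F 22. C eliminated.
Round 5: B 43, F 22. B has a majority (≥33).

B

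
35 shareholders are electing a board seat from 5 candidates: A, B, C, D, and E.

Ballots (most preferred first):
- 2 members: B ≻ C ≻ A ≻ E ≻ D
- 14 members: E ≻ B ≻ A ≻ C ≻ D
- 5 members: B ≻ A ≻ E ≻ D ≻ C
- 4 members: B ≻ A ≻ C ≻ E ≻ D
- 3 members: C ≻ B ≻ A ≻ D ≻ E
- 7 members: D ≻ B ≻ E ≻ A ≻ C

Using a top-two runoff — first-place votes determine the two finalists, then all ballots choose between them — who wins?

Round 1 first-place votes: A 0, B 11, C 3, D 7, E 14. E and B advance.
Runoff: E is ranked above B on 14 ballots, B above E on 21.

B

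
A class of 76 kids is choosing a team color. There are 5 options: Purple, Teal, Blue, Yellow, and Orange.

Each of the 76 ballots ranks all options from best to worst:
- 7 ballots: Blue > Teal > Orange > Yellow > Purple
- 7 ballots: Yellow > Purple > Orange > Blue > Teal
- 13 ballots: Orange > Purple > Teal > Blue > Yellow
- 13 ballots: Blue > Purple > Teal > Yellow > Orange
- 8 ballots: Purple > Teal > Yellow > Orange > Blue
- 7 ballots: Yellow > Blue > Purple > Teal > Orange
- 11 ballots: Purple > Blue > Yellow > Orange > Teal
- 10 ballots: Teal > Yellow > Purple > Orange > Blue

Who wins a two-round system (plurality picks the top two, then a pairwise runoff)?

Purple

Round 1 first-place votes: Purple 19, Teal 10, Blue 20, Yellow 14, Orange 13. Blue and Purple advance.
Runoff: Blue is ranked above Purple on 27 ballots, Purple above Blue on 49.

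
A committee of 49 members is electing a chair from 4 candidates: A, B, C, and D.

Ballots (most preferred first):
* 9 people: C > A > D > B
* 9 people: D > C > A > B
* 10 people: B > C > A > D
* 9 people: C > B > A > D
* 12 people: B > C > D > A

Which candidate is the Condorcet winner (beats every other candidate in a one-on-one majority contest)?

C vs A: 49–0
C vs B: 27–22
C vs D: 40–9
C beats every other candidate.

C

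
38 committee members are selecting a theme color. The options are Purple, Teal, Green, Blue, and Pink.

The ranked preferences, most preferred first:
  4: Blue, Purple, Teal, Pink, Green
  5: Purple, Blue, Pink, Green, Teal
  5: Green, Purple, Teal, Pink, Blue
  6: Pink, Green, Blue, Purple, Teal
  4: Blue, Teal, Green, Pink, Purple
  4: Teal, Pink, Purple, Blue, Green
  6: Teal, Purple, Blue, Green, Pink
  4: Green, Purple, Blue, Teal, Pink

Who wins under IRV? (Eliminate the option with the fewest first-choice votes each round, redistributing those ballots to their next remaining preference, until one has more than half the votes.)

Round 1: Purple 5, Teal 10, Green 9, Blue 8, Pink 6. Purple eliminated.
Round 2: Teal 10, Green 9, Blue 13, Pink 6. Pink eliminated.
Round 3: Teal 10, Green 15, Blue 13. Teal eliminated.
Round 4: Green 15, Blue 23. Blue has a majority (≥20).

Blue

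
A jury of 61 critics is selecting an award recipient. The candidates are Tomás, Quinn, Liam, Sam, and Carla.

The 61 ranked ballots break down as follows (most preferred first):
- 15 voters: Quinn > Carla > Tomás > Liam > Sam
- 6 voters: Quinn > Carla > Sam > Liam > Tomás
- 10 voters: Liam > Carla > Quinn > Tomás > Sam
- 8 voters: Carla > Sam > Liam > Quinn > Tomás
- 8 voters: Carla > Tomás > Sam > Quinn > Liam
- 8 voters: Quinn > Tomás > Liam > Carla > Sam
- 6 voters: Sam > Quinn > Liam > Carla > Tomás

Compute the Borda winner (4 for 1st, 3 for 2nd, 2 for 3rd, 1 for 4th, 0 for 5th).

Tomás: 15×2 + 6×0 + 10×1 + 8×0 + 8×3 + 8×3 + 6×0 = 88
Quinn: 15×4 + 6×4 + 10×2 + 8×1 + 8×1 + 8×4 + 6×3 = 170
Liam: 15×1 + 6×1 + 10×4 + 8×2 + 8×0 + 8×2 + 6×2 = 105
Sam: 15×0 + 6×2 + 10×0 + 8×3 + 8×2 + 8×0 + 6×4 = 76
Carla: 15×3 + 6×3 + 10×3 + 8×4 + 8×4 + 8×1 + 6×1 = 171

Carla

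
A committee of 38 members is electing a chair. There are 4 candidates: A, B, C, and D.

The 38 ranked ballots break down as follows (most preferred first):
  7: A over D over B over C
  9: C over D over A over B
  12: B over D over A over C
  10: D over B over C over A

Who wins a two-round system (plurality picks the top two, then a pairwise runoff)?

Round 1 first-place votes: A 7, B 12, C 9, D 10. B and D advance.
Runoff: B is ranked above D on 12 ballots, D above B on 26.

D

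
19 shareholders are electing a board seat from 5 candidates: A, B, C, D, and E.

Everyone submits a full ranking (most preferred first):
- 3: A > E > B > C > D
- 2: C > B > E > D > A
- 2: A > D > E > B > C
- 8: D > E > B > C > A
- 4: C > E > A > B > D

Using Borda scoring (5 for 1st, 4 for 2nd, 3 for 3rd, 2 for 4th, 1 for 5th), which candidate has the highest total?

E

A: 3×5 + 2×1 + 2×5 + 8×1 + 4×3 = 47
B: 3×3 + 2×4 + 2×2 + 8×3 + 4×2 = 53
C: 3×2 + 2×5 + 2×1 + 8×2 + 4×5 = 54
D: 3×1 + 2×2 + 2×4 + 8×5 + 4×1 = 59
E: 3×4 + 2×3 + 2×3 + 8×4 + 4×4 = 72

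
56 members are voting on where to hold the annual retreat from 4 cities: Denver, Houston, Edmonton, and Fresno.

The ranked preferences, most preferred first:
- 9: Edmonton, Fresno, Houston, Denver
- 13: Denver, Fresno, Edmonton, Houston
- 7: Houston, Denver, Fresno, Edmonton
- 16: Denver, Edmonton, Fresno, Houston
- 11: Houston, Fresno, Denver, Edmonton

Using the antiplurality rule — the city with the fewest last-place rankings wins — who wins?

Last-place votes: Denver 9, Houston 29, Edmonton 18, Fresno 0.

Fresno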